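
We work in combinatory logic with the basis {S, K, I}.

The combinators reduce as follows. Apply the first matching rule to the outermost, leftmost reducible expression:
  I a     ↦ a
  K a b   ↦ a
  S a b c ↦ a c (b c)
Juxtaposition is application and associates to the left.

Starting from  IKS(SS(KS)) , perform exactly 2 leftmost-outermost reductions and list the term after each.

Answer: after 2 steps: S

Reduction:
  start: IKS(SS(KS))
  [1] KS(SS(KS))
  [2] S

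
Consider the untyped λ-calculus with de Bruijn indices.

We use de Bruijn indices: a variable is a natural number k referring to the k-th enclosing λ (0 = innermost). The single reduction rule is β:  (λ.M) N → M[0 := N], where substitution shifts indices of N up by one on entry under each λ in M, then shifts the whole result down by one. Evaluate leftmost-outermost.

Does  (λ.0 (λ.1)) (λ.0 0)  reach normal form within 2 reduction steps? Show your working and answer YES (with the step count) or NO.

Answer: NO — after 2 steps the term is (λ.λ.0 0) (λ.λ.0 0), not yet normal

Reduction:
  start: (λ.0 (λ.1)) (λ.0 0)
  [1] (λ.0 0) (λ.λ.0 0)
  [2] (λ.λ.0 0) (λ.λ.0 0)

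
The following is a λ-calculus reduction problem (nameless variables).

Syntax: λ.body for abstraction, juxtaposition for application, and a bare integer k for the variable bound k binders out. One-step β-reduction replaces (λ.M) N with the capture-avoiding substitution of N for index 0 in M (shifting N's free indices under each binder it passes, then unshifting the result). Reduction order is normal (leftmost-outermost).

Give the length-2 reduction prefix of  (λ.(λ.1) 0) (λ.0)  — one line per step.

Answer: after 2 steps: λ.0

Working:
  start: (λ.(λ.1) 0) (λ.0)
  [1] (λ.λ.0) (λ.0)
  [2] λ.0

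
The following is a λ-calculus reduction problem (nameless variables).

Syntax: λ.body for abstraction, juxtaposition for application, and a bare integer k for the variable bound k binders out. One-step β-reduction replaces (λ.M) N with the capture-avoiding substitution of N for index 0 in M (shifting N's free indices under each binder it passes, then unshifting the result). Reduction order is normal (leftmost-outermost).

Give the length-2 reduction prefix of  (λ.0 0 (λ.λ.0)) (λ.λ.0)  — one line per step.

  start: (λ.0 0 (λ.λ.0)) (λ.λ.0)
  →1  (λ.λ.0) (λ.λ.0) (λ.λ.0)
  →2  (λ.0) (λ.λ.0)

Answer: after 2 steps: (λ.0) (λ.λ.0)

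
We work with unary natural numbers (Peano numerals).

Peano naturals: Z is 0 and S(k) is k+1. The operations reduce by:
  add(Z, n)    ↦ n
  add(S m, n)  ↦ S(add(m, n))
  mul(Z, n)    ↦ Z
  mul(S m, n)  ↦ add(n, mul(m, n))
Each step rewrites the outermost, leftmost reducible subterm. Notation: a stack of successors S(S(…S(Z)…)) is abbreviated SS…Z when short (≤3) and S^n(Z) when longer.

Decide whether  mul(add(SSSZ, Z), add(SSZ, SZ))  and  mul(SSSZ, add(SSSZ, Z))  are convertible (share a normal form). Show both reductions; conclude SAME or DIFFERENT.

Answer: SAME — A ⇓ S^9(Z), B ⇓ S^9(Z)

Working:
Term A:
  start: mul(add(SSSZ, Z), add(SSZ, SZ))
  step 1: mul(S(add(SSZ, Z)), add(SSZ, SZ))
  step 2: add(add(SSZ, SZ), mul(add(SSZ, Z), add(SSZ, SZ)))
  step 3: add(S(add(SZ, SZ)), mul(add(SSZ, Z), add(SSZ, SZ)))
  step 4: S(add(add(SZ, SZ), mul(add(SSZ, Z), add(SSZ, SZ))))
  step 5: S(add(S(add(Z, SZ)), mul(add(SSZ, Z), add(SSZ, SZ))))
  step 6: S(S(add(add(Z, SZ), mul(add(SSZ, Z), add(SSZ, SZ)))))
  step 7: S(S(add(SZ, mul(add(SSZ, Z), add(SSZ, SZ)))))
  step 8: S(S(S(add(Z, mul(add(SSZ, Z), add(SSZ, SZ))))))
  step 9: S(S(S(mul(add(SSZ, Z), add(SSZ, SZ)))))
  step 10: S(S(S(mul(S(add(SZ, Z)), add(SSZ, SZ)))))
  step 11: S(S(S(add(add(SSZ, SZ), mul(add(SZ, Z), add(SSZ, SZ))))))
  step 12: S(S(S(add(S(add(SZ, SZ)), mul(add(SZ, Z), add(SSZ, SZ))))))
  step 13: S(S(S(S(add(add(SZ, SZ), mul(add(SZ, Z), add(SSZ, SZ)))))))
  step 14: S(S(S(S(add(S(add(Z, SZ)), mul(add(SZ, Z), add(SSZ, SZ)))))))
  step 15: S(S(S(S(S(add(add(Z, SZ), mul(add(SZ, Z), add(SSZ, SZ))))))))
  step 16: S(S(S(S(S(add(SZ, mul(add(SZ, Z), add(SSZ, SZ))))))))
  step 17: S(S(S(S(S(S(add(Z, mul(add(SZ, Z), add(SSZ, SZ)))))))))
  step 18: S(S(S(S(S(S(mul(add(SZ, Z), add(SSZ, SZ))))))))
  step 19: S(S(S(S(S(S(mul(S(add(Z, Z)), add(SSZ, SZ))))))))
  step 20: S(S(S(S(S(S(add(add(SSZ, SZ), mul(add(Z, Z), add(SSZ, SZ)))))))))
  step 21: S(S(S(S(S(S(add(S(add(SZ, SZ)), mul(add(Z, Z), add(SSZ, SZ)))))))))
  step 22: S(S(S(S(S(S(S(add(add(SZ, SZ), mul(add(Z, Z), add(SSZ, SZ))))))))))
  step 23: S(S(S(S(S(S(S(add(S(add(Z, SZ)), mul(add(Z, Z), add(SSZ, SZ))))))))))
  step 24: S(S(S(S(S(S(S(S(add(add(Z, SZ), mul(add(Z, Z), add(SSZ, SZ)))))))))))
  step 25: S(S(S(S(S(S(S(S(add(SZ, mul(add(Z, Z), add(SSZ, SZ)))))))))))
  step 26: S(S(S(S(S(S(S(S(S(add(Z, mul(add(Z, Z), add(SSZ, SZ))))))))))))
  step 27: S(S(S(S(S(S(S(S(S(mul(add(Z, Z), add(SSZ, SZ)))))))))))
  step 28: S(S(S(S(S(S(S(S(S(mul(Z, add(SSZ, SZ)))))))))))
  step 29: S^9(Z)

Term B:
  start: mul(SSSZ, add(SSSZ, Z))
  step 1: add(add(SSSZ, Z), mul(SSZ, add(SSSZ, Z)))
  step 2: add(S(add(SSZ, Z)), mul(SSZ, add(SSSZ, Z)))
  step 3: S(add(add(SSZ, Z), mul(SSZ, add(SSSZ, Z))))
  step 4: S(add(S(add(SZ, Z)), mul(SSZ, add(SSSZ, Z))))
  step 5: S(S(add(add(SZ, Z), mul(SSZ, add(SSSZ, Z)))))
  step 6: S(S(add(S(add(Z, Z)), mul(SSZ, add(SSSZ, Z)))))
  step 7: S(S(S(add(add(Z, Z), mul(SSZ, add(SSSZ, Z))))))
  step 8: S(S(S(add(Z, mul(SSZ, add(SSSZ, Z))))))
  step 9: S(S(S(mul(SSZ, add(SSSZ, Z)))))
  step 10: S(S(S(add(add(SSSZ, Z), mul(SZ, add(SSSZ, Z))))))
  step 11: S(S(S(add(S(add(SSZ, Z)), mul(SZ, add(SSSZ, Z))))))
  step 12: S(S(S(S(add(add(SSZ, Z), mul(SZ, add(SSSZ, Z)))))))
  step 13: S(S(S(S(add(S(add(SZ, Z)), mul(SZ, add(SSSZ, Z)))))))
  step 14: S(S(S(S(S(add(add(SZ, Z), mul(SZ, add(SSSZ, Z))))))))
  step 15: S(S(S(S(S(add(S(add(Z, Z)), mul(SZ, add(SSSZ, Z))))))))
  step 16: S(S(S(S(S(S(add(add(Z, Z), mul(SZ, add(SSSZ, Z)))))))))
  step 17: S(S(S(S(S(S(add(Z, mul(SZ, add(SSSZ, Z)))))))))
  step 18: S(S(S(S(S(S(mul(SZ, add(SSSZ, Z))))))))
  step 19: S(S(S(S(S(S(add(add(SSSZ, Z), mul(Z, add(SSSZ, Z)))))))))
  step 20: S(S(S(S(S(S(add(S(add(SSZ, Z)), mul(Z, add(SSSZ, Z)))))))))
  step 21: S(S(S(S(S(S(S(add(add(SSZ, Z), mul(Z, add(SSSZ, Z))))))))))
  step 22: S(S(S(S(S(S(S(add(S(add(SZ, Z)), mul(Z, add(SSSZ, Z))))))))))
  step 23: S(S(S(S(S(S(S(S(add(add(SZ, Z), mul(Z, add(SSSZ, Z)))))))))))
  step 24: S(S(S(S(S(S(S(S(add(S(add(Z, Z)), mul(Z, add(SSSZ, Z)))))))))))
  step 25: S(S(S(S(S(S(S(S(S(add(add(Z, Z), mul(Z, add(SSSZ, Z))))))))))))
  step 26: S(S(S(S(S(S(S(S(S(add(Z, mul(Z, add(SSSZ, Z))))))))))))
  step 27: S(S(S(S(S(S(S(S(S(mul(Z, add(SSSZ, Z)))))))))))
  step 28: S^9(Z)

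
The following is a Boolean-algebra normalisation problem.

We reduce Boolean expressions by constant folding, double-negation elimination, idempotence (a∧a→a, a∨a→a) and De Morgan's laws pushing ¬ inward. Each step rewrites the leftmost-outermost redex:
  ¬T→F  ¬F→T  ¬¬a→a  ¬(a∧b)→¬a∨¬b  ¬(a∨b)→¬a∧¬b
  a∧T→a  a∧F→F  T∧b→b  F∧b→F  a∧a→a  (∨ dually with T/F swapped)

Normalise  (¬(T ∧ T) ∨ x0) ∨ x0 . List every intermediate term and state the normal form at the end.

Answer: normal form = x0  (in 5 steps)

Derivation:
  start: (¬(T ∧ T) ∨ x0) ∨ x0
  step 1: ((¬T ∨ ¬T) ∨ x0) ∨ x0
  step 2: (¬T ∨ x0) ∨ x0
  step 3: (F ∨ x0) ∨ x0
  step 4: x0 ∨ x0
  step 5: x0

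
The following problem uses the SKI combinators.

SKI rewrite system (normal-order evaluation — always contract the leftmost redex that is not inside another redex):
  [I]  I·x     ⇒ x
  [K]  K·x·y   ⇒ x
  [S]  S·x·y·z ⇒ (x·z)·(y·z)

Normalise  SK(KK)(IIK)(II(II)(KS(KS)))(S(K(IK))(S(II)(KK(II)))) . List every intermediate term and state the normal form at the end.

Answer: normal form = S  (in 10 steps)

Reduction:
  start: SK(KK)(IIK)(II(II)(KS(KS)))(S(K(IK))(S(II)(KK(II))))
  step 1: K(IIK)(KK(IIK))(II(II)(KS(KS)))(S(K(IK))(S(II)(KK(II))))
  step 2: IIK(II(II)(KS(KS)))(S(K(IK))(S(II)(KK(II))))
  step 3: IK(II(II)(KS(KS)))(S(K(IK))(S(II)(KK(II))))
  step 4: K(II(II)(KS(KS)))(S(K(IK))(S(II)(KK(II))))
  step 5: II(II)(KS(KS))
  step 6: I(II)(KS(KS))
  step 7: II(KS(KS))
  step 8: I(KS(KS))
  step 9: KS(KS)
  step 10: S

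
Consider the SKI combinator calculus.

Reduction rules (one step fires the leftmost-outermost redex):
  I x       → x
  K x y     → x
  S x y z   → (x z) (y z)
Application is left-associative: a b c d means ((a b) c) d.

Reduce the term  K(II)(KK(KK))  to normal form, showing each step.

  start: K(II)(KK(KK))
  →1  II
  →2  I

Answer: normal form = I  (in 2 steps)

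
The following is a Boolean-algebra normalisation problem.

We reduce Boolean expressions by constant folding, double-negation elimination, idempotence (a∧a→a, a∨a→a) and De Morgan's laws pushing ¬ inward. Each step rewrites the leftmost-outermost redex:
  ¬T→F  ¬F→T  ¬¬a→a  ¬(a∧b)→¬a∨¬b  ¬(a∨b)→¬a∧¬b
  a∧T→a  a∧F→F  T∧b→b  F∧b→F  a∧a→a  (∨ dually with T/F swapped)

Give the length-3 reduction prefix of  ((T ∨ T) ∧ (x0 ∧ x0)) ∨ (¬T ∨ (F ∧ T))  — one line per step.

Answer: after 3 steps: x0 ∨ (¬T ∨ (F ∧ T))

Working:
  start: ((T ∨ T) ∧ (x0 ∧ x0)) ∨ (¬T ∨ (F ∧ T))
  step 1: (T ∧ (x0 ∧ x0)) ∨ (¬T ∨ (F ∧ T))
  step 2: (x0 ∧ x0) ∨ (¬T ∨ (F ∧ T))
  step 3: x0 ∨ (¬T ∨ (F ∧ T))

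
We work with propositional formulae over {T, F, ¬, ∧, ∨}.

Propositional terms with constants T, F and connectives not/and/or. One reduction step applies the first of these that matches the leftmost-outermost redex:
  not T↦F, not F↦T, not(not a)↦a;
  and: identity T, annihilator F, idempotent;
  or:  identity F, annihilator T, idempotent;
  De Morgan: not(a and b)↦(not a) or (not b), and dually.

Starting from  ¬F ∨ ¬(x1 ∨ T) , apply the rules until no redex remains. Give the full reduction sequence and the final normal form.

Answer: normal form = T  (in 2 steps)

Reduction:
  start: ¬F ∨ ¬(x1 ∨ T)
  step 1: T ∨ ¬(x1 ∨ T)
  step 2: T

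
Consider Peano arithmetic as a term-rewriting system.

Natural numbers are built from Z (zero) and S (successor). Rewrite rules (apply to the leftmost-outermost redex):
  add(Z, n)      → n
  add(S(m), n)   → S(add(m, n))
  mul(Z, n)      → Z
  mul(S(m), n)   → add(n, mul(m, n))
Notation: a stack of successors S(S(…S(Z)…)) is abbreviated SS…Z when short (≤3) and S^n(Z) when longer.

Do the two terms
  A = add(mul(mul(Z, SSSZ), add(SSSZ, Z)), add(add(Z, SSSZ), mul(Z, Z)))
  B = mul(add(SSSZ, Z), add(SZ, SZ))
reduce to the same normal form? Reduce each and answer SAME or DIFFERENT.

Answer: DIFFERENT — A ⇓ SSSZ, B ⇓ S^6(Z)

Derivation:
Term A:
  start: add(mul(mul(Z, SSSZ), add(SSSZ, Z)), add(add(Z, SSSZ), mul(Z, Z)))
  step 1: add(mul(Z, add(SSSZ, Z)), add(add(Z, SSSZ), mul(Z, Z)))
  step 2: add(Z, add(add(Z, SSSZ), mul(Z, Z)))
  step 3: add(add(Z, SSSZ), mul(Z, Z))
  step 4: add(SSSZ, mul(Z, Z))
  step 5: S(add(SSZ, mul(Z, Z)))
  step 6: S(S(add(SZ, mul(Z, Z))))
  step 7: S(S(S(add(Z, mul(Z, Z)))))
  step 8: S(S(S(mul(Z, Z))))
  step 9: SSSZ

Term B:
  start: mul(add(SSSZ, Z), add(SZ, SZ))
  step 1: mul(S(add(SSZ, Z)), add(SZ, SZ))
  step 2: add(add(SZ, SZ), mul(add(SSZ, Z), add(SZ, SZ)))
  step 3: add(S(add(Z, SZ)), mul(add(SSZ, Z), add(SZ, SZ)))
  step 4: S(add(add(Z, SZ), mul(add(SSZ, Z), add(SZ, SZ))))
  step 5: S(add(SZ, mul(add(SSZ, Z), add(SZ, SZ))))
  step 6: S(S(add(Z, mul(add(SSZ, Z), add(SZ, SZ)))))
  step 7: S(S(mul(add(SSZ, Z), add(SZ, SZ))))
  step 8: S(S(mul(S(add(SZ, Z)), add(SZ, SZ))))
  step 9: S(S(add(add(SZ, SZ), mul(add(SZ, Z), add(SZ, SZ)))))
  step 10: S(S(add(S(add(Z, SZ)), mul(add(SZ, Z), add(SZ, SZ)))))
  step 11: S(S(S(add(add(Z, SZ), mul(add(SZ, Z), add(SZ, SZ))))))
  step 12: S(S(S(add(SZ, mul(add(SZ, Z), add(SZ, SZ))))))
  step 13: S(S(S(S(add(Z, mul(add(SZ, Z), add(SZ, SZ)))))))
  step 14: S(S(S(S(mul(add(SZ, Z), add(SZ, SZ))))))
  step 15: S(S(S(S(mul(S(add(Z, Z)), add(SZ, SZ))))))
  step 16: S(S(S(S(add(add(SZ, SZ), mul(add(Z, Z), add(SZ, SZ)))))))
  step 17: S(S(S(S(add(S(add(Z, SZ)), mul(add(Z, Z), add(SZ, SZ)))))))
  step 18: S(S(S(S(S(add(add(Z, SZ), mul(add(Z, Z), add(SZ, SZ))))))))
  step 19: S(S(S(S(S(add(SZ, mul(add(Z, Z), add(SZ, SZ))))))))
  step 20: S(S(S(S(S(S(add(Z, mul(add(Z, Z), add(SZ, SZ)))))))))
  step 21: S(S(S(S(S(S(mul(add(Z, Z), add(SZ, SZ))))))))
  step 22: S(S(S(S(S(S(mul(Z, add(SZ, SZ))))))))
  step 23: S^6(Z)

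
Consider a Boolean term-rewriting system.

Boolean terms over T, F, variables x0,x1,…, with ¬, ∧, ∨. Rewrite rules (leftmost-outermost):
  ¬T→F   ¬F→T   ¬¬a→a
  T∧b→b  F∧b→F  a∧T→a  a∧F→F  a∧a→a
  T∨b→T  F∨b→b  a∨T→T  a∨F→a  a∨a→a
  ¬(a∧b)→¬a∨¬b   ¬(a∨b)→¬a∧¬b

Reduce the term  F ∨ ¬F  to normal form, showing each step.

  start: F ∨ ¬F
  step 1: ¬F
  step 2: T

Answer: normal form = T  (in 2 steps)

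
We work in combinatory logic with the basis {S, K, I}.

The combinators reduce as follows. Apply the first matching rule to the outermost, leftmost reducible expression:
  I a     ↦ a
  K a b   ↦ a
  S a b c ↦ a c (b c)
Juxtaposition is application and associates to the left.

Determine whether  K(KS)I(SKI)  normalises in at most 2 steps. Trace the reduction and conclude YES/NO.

  start: K(KS)I(SKI)
  step 1: KS(SKI)
  step 2: S

Answer: YES — reaches normal form S in 2 ≤ 2 steps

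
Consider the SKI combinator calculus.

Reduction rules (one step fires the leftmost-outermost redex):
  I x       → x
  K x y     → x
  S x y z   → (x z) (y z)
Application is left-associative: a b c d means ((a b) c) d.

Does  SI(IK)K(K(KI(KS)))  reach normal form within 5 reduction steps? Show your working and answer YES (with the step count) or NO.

Answer: YES — reaches normal form KK in 4 ≤ 5 steps

Derivation:
  start: SI(IK)K(K(KI(KS)))
  step 1: IK(IKK)(K(KI(KS)))
  step 2: K(IKK)(K(KI(KS)))
  step 3: IKK
  step 4: KK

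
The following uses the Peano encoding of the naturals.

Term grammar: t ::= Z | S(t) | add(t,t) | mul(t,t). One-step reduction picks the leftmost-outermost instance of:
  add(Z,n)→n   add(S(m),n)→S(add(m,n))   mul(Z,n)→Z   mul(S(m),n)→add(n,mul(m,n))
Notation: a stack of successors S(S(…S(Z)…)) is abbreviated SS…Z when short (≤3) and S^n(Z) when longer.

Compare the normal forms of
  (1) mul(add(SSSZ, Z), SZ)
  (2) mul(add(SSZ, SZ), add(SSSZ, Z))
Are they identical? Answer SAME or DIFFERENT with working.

Term A:
  start: mul(add(SSSZ, Z), SZ)
  →1  mul(S(add(SSZ, Z)), SZ)
  →2  add(SZ, mul(add(SSZ, Z), SZ))
  →3  S(add(Z, mul(add(SSZ, Z), SZ)))
  →4  S(mul(add(SSZ, Z), SZ))
  →5  S(mul(S(add(SZ, Z)), SZ))
  →6  S(add(SZ, mul(add(SZ, Z), SZ)))
  →7  S(S(add(Z, mul(add(SZ, Z), SZ))))
  →8  S(S(mul(add(SZ, Z), SZ)))
  →9  S(S(mul(S(add(Z, Z)), SZ)))
  →10  S(S(add(SZ, mul(add(Z, Z), SZ))))
  →11  S(S(S(add(Z, mul(add(Z, Z), SZ)))))
  →12  S(S(S(mul(add(Z, Z), SZ))))
  →13  S(S(S(mul(Z, SZ))))
  →14  SSSZ

Term B:
  start: mul(add(SSZ, SZ), add(SSSZ, Z))
  →1  mul(S(add(SZ, SZ)), add(SSSZ, Z))
  →2  add(add(SSSZ, Z), mul(add(SZ, SZ), add(SSSZ, Z)))
  →3  add(S(add(SSZ, Z)), mul(add(SZ, SZ), add(SSSZ, Z)))
  →4  S(add(add(SSZ, Z), mul(add(SZ, SZ), add(SSSZ, Z))))
  →5  S(add(S(add(SZ, Z)), mul(add(SZ, SZ), add(SSSZ, Z))))
  →6  S(S(add(add(SZ, Z), mul(add(SZ, SZ), add(SSSZ, Z)))))
  →7  S(S(add(S(add(Z, Z)), mul(add(SZ, SZ), add(SSSZ, Z)))))
  →8  S(S(S(add(add(Z, Z), mul(add(SZ, SZ), add(SSSZ, Z))))))
  →9  S(S(S(add(Z, mul(add(SZ, SZ), add(SSSZ, Z))))))
  →10  S(S(S(mul(add(SZ, SZ), add(SSSZ, Z)))))
  →11  S(S(S(mul(S(add(Z, SZ)), add(SSSZ, Z)))))
  →12  S(S(S(add(add(SSSZ, Z), mul(add(Z, SZ), add(SSSZ, Z))))))
  →13  S(S(S(add(S(add(SSZ, Z)), mul(add(Z, SZ), add(SSSZ, Z))))))
  →14  S(S(S(S(add(add(SSZ, Z), mul(add(Z, SZ), add(SSSZ, Z)))))))
  →15  S(S(S(S(add(S(add(SZ, Z)), mul(add(Z, SZ), add(SSSZ, Z)))))))
  →16  S(S(S(S(S(add(add(SZ, Z), mul(add(Z, SZ), add(SSSZ, Z))))))))
  →17  S(S(S(S(S(add(S(add(Z, Z)), mul(add(Z, SZ), add(SSSZ, Z))))))))
  →18  S(S(S(S(S(S(add(add(Z, Z), mul(add(Z, SZ), add(SSSZ, Z)))))))))
  →19  S(S(S(S(S(S(add(Z, mul(add(Z, SZ), add(SSSZ, Z)))))))))
  →20  S(S(S(S(S(S(mul(add(Z, SZ), add(SSSZ, Z))))))))
  →21  S(S(S(S(S(S(mul(SZ, add(SSSZ, Z))))))))
  →22  S(S(S(S(S(S(add(add(SSSZ, Z), mul(Z, add(SSSZ, Z)))))))))
  →23  S(S(S(S(S(S(add(S(add(SSZ, Z)), mul(Z, add(SSSZ, Z)))))))))
  →24  S(S(S(S(S(S(S(add(add(SSZ, Z), mul(Z, add(SSSZ, Z))))))))))
  →25  S(S(S(S(S(S(S(add(S(add(SZ, Z)), mul(Z, add(SSSZ, Z))))))))))
  →26  S(S(S(S(S(S(S(S(add(add(SZ, Z), mul(Z, add(SSSZ, Z)))))))))))
  →27  S(S(S(S(S(S(S(S(add(S(add(Z, Z)), mul(Z, add(SSSZ, Z)))))))))))
  →28  S(S(S(S(S(S(S(S(S(add(add(Z, Z), mul(Z, add(SSSZ, Z))))))))))))
  →29  S(S(S(S(S(S(S(S(S(add(Z, mul(Z, add(SSSZ, Z))))))))))))
  →30  S(S(S(S(S(S(S(S(S(mul(Z, add(SSSZ, Z)))))))))))
  →31  S^9(Z)

Answer: DIFFERENT — A ⇓ SSSZ, B ⇓ S^9(Z)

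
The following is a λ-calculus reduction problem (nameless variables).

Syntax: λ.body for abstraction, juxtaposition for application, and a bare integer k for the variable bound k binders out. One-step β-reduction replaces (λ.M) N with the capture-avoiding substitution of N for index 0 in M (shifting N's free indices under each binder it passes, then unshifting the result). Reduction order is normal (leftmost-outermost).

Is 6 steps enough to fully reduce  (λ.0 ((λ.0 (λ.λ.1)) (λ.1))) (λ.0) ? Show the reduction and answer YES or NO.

  start: (λ.0 ((λ.0 (λ.λ.1)) (λ.1))) (λ.0)
  step 1: (λ.0) ((λ.0 (λ.λ.1)) (λ.λ.0))
  step 2: (λ.0 (λ.λ.1)) (λ.λ.0)
  step 3: (λ.λ.0) (λ.λ.1)
  step 4: λ.0

Answer: YES — reaches normal form λ.0 in 4 ≤ 6 steps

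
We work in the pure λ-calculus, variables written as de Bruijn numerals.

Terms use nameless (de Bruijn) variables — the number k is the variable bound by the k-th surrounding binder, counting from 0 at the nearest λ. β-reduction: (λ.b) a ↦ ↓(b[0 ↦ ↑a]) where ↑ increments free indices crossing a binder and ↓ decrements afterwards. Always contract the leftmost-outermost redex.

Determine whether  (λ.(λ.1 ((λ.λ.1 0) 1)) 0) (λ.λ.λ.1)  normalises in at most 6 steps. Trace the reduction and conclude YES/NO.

Answer: YES — reaches normal form λ.λ.1 in 3 ≤ 6 steps

Working:
  start: (λ.(λ.1 ((λ.λ.1 0) 1)) 0) (λ.λ.λ.1)
  step 1: (λ.(λ.λ.λ.1) ((λ.λ.1 0) (λ.λ.λ.1))) (λ.λ.λ.1)
  step 2: (λ.λ.λ.1) ((λ.λ.1 0) (λ.λ.λ.1))
  step 3: λ.λ.1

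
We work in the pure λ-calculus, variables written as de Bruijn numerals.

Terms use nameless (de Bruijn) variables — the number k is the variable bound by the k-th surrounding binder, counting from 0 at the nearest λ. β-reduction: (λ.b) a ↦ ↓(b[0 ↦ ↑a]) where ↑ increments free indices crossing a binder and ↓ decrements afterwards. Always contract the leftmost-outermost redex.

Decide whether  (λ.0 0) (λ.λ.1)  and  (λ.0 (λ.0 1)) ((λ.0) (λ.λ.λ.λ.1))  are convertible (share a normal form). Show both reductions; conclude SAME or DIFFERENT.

Term A:
  start: (λ.0 0) (λ.λ.1)
  step 1: (λ.λ.1) (λ.λ.1)
  step 2: λ.λ.λ.1

Term B:
  start: (λ.0 (λ.0 1)) ((λ.0) (λ.λ.λ.λ.1))
  step 1: (λ.0) (λ.λ.λ.λ.1) (λ.0 ((λ.0) (λ.λ.λ.λ.1)))
  step 2: (λ.λ.λ.λ.1) (λ.0 ((λ.0) (λ.λ.λ.λ.1)))
  step 3: λ.λ.λ.1

Answer: SAME — A ⇓ λ.λ.λ.1, B ⇓ λ.λ.λ.1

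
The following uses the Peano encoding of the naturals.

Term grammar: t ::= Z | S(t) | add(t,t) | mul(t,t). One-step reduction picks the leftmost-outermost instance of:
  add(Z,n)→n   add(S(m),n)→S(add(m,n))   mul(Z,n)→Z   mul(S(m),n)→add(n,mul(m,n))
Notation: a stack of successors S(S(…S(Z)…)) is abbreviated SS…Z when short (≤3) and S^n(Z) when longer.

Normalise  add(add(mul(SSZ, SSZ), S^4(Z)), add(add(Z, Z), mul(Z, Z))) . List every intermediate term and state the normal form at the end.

Answer: normal form = S^8(Z)  (in 26 steps)

Reduction:
  start: add(add(mul(SSZ, SSZ), S^4(Z)), add(add(Z, Z), mul(Z, Z)))
  [1] add(add(add(SSZ, mul(SZ, SSZ)), S^4(Z)), add(add(Z, Z), mul(Z, Z)))
  [2] add(add(S(add(SZ, mul(SZ, SSZ))), S^4(Z)), add(add(Z, Z), mul(Z, Z)))
  [3] add(S(add(add(SZ, mul(SZ, SSZ)), S^4(Z))), add(add(Z, Z), mul(Z, Z)))
  [4] S(add(add(add(SZ, mul(SZ, SSZ)), S^4(Z)), add(add(Z, Z), mul(Z, Z))))
  [5] S(add(add(S(add(Z, mul(SZ, SSZ))), S^4(Z)), add(add(Z, Z), mul(Z, Z))))
  [6] S(add(S(add(add(Z, mul(SZ, SSZ)), S^4(Z))), add(add(Z, Z), mul(Z, Z))))
  [7] S(S(add(add(add(Z, mul(SZ, SSZ)), S^4(Z)), add(add(Z, Z), mul(Z, Z)))))
  [8] S(S(add(add(mul(SZ, SSZ), S^4(Z)), add(add(Z, Z), mul(Z, Z)))))
  [9] S(S(add(add(add(SSZ, mul(Z, SSZ)), S^4(Z)), add(add(Z, Z), mul(Z, Z)))))
  [10] S(S(add(add(S(add(SZ, mul(Z, SSZ))), S^4(Z)), add(add(Z, Z), mul(Z, Z)))))
  [11] S(S(add(S(add(add(SZ, mul(Z, SSZ)), S^4(Z))), add(add(Z, Z), mul(Z, Z)))))
  [12] S(S(S(add(add(add(SZ, mul(Z, SSZ)), S^4(Z)), add(add(Z, Z), mul(Z, Z))))))
  [13] S(S(S(add(add(S(add(Z, mul(Z, SSZ))), S^4(Z)), add(add(Z, Z), mul(Z, Z))))))
  [14] S(S(S(add(S(add(add(Z, mul(Z, SSZ)), S^4(Z))), add(add(Z, Z), mul(Z, Z))))))
  [15] S(S(S(S(add(add(add(Z, mul(Z, SSZ)), S^4(Z)), add(add(Z, Z), mul(Z, Z)))))))
  [16] S(S(S(S(add(add(mul(Z, SSZ), S^4(Z)), add(add(Z, Z), mul(Z, Z)))))))
  [17] S(S(S(S(add(add(Z, S^4(Z)), add(add(Z, Z), mul(Z, Z)))))))
  [18] S(S(S(S(add(S^4(Z), add(add(Z, Z), mul(Z, Z)))))))
  [19] S(S(S(S(S(add(SSSZ, add(add(Z, Z), mul(Z, Z))))))))
  [20] S(S(S(S(S(S(add(SSZ, add(add(Z, Z), mul(Z, Z)))))))))
  [21] S(S(S(S(S(S(S(add(SZ, add(add(Z, Z), mul(Z, Z))))))))))
  [22] S(S(S(S(S(S(S(S(add(Z, add(add(Z, Z), mul(Z, Z)))))))))))
  [23] S(S(S(S(S(S(S(S(add(add(Z, Z), mul(Z, Z))))))))))
  [24] S(S(S(S(S(S(S(S(add(Z, mul(Z, Z))))))))))
  [25] S(S(S(S(S(S(S(S(mul(Z, Z)))))))))
  [26] S^8(Z)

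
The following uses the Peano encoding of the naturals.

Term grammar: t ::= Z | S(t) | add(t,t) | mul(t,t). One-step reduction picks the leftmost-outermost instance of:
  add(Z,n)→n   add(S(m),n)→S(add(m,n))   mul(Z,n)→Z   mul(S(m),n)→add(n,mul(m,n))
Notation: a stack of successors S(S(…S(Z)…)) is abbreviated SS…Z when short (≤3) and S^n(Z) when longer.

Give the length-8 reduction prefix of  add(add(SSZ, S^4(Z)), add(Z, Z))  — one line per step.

  start: add(add(SSZ, S^4(Z)), add(Z, Z))
  →1  add(S(add(SZ, S^4(Z))), add(Z, Z))
  →2  S(add(add(SZ, S^4(Z)), add(Z, Z)))
  →3  S(add(S(add(Z, S^4(Z))), add(Z, Z)))
  →4  S(S(add(add(Z, S^4(Z)), add(Z, Z))))
  →5  S(S(add(S^4(Z), add(Z, Z))))
  →6  S(S(S(add(SSSZ, add(Z, Z)))))
  →7  S(S(S(S(add(SSZ, add(Z, Z))))))
  →8  S(S(S(S(S(add(SZ, add(Z, Z)))))))

Answer: after 8 steps: S(S(S(S(S(add(SZ, add(Z, Z)))))))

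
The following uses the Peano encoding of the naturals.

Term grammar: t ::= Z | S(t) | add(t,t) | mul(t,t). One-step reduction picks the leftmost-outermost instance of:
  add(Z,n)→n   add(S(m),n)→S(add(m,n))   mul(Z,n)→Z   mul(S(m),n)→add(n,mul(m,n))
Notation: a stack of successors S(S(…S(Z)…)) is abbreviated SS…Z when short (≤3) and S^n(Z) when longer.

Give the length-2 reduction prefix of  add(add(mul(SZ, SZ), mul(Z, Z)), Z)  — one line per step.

Answer: after 2 steps: add(add(S(add(Z, mul(Z, SZ))), mul(Z, Z)), Z)

Reduction:
  start: add(add(mul(SZ, SZ), mul(Z, Z)), Z)
  →1  add(add(add(SZ, mul(Z, SZ)), mul(Z, Z)), Z)
  →2  add(add(S(add(Z, mul(Z, SZ))), mul(Z, Z)), Z)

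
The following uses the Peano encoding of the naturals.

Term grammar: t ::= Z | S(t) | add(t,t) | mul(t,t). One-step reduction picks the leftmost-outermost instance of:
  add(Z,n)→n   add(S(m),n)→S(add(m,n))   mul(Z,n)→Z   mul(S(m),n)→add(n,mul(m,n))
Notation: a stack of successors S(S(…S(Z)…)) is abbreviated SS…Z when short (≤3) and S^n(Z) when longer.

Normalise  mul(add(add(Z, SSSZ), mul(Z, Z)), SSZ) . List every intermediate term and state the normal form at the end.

Answer: normal form = S^6(Z)  (in 19 steps)

Derivation:
  start: mul(add(add(Z, SSSZ), mul(Z, Z)), SSZ)
  [1] mul(add(SSSZ, mul(Z, Z)), SSZ)
  [2] mul(S(add(SSZ, mul(Z, Z))), SSZ)
  [3] add(SSZ, mul(add(SSZ, mul(Z, Z)), SSZ))
  [4] S(add(SZ, mul(add(SSZ, mul(Z, Z)), SSZ)))
  [5] S(S(add(Z, mul(add(SSZ, mul(Z, Z)), SSZ))))
  [6] S(S(mul(add(SSZ, mul(Z, Z)), SSZ)))
  [7] S(S(mul(S(add(SZ, mul(Z, Z))), SSZ)))
  [8] S(S(add(SSZ, mul(add(SZ, mul(Z, Z)), SSZ))))
  [9] S(S(S(add(SZ, mul(add(SZ, mul(Z, Z)), SSZ)))))
  [10] S(S(S(S(add(Z, mul(add(SZ, mul(Z, Z)), SSZ))))))
  [11] S(S(S(S(mul(add(SZ, mul(Z, Z)), SSZ)))))
  [12] S(S(S(S(mul(S(add(Z, mul(Z, Z))), SSZ)))))
  [13] S(S(S(S(add(SSZ, mul(add(Z, mul(Z, Z)), SSZ))))))
  [14] S(S(S(S(S(add(SZ, mul(add(Z, mul(Z, Z)), SSZ)))))))
  [15] S(S(S(S(S(S(add(Z, mul(add(Z, mul(Z, Z)), SSZ))))))))
  [16] S(S(S(S(S(S(mul(add(Z, mul(Z, Z)), SSZ)))))))
  [17] S(S(S(S(S(S(mul(mul(Z, Z), SSZ)))))))
  [18] S(S(S(S(S(S(mul(Z, SSZ)))))))
  [19] S^6(Z)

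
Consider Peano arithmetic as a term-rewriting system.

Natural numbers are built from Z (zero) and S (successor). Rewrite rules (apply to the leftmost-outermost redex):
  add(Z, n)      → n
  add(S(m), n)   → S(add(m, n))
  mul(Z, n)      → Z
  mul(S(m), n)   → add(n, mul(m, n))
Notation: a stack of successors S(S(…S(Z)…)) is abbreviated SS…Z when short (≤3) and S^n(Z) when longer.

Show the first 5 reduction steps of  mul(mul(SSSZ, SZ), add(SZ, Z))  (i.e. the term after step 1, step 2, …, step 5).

  start: mul(mul(SSSZ, SZ), add(SZ, Z))
  [1] mul(add(SZ, mul(SSZ, SZ)), add(SZ, Z))
  [2] mul(S(add(Z, mul(SSZ, SZ))), add(SZ, Z))
  [3] add(add(SZ, Z), mul(add(Z, mul(SSZ, SZ)), add(SZ, Z)))
  [4] add(S(add(Z, Z)), mul(add(Z, mul(SSZ, SZ)), add(SZ, Z)))
  [5] S(add(add(Z, Z), mul(add(Z, mul(SSZ, SZ)), add(SZ, Z))))

Answer: after 5 steps: S(add(add(Z, Z), mul(add(Z, mul(SSZ, SZ)), add(SZ, Z))))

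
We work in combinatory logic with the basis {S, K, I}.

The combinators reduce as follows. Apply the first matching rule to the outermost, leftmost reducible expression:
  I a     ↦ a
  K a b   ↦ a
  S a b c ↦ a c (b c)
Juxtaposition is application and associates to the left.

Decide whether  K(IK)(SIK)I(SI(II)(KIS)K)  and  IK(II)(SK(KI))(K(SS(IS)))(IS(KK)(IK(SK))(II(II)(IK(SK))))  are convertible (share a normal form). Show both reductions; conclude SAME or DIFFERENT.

Term A:
  start: K(IK)(SIK)I(SI(II)(KIS)K)
  →1  IKI(SI(II)(KIS)K)
  →2  KI(SI(II)(KIS)K)
  →3  I

Term B:
  start: IK(II)(SK(KI))(K(SS(IS)))(IS(KK)(IK(SK))(II(II)(IK(SK))))
  →1  K(II)(SK(KI))(K(SS(IS)))(IS(KK)(IK(SK))(II(II)(IK(SK))))
  →2  II(K(SS(IS)))(IS(KK)(IK(SK))(II(II)(IK(SK))))
  →3  I(K(SS(IS)))(IS(KK)(IK(SK))(II(II)(IK(SK))))
  →4  K(SS(IS))(IS(KK)(IK(SK))(II(II)(IK(SK))))
  →5  SS(IS)
  →6  SSS

Answer: DIFFERENT — A ⇓ I, B ⇓ SSS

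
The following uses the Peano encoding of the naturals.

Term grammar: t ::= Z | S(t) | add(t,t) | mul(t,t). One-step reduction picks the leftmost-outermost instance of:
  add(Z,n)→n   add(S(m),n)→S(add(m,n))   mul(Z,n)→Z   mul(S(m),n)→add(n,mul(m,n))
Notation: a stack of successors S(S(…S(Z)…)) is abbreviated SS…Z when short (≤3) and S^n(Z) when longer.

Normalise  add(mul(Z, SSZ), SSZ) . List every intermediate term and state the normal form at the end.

Answer: normal form = SSZ  (in 2 steps)

Reduction:
  start: add(mul(Z, SSZ), SSZ)
  step 1: add(Z, SSZ)
  step 2: SSZ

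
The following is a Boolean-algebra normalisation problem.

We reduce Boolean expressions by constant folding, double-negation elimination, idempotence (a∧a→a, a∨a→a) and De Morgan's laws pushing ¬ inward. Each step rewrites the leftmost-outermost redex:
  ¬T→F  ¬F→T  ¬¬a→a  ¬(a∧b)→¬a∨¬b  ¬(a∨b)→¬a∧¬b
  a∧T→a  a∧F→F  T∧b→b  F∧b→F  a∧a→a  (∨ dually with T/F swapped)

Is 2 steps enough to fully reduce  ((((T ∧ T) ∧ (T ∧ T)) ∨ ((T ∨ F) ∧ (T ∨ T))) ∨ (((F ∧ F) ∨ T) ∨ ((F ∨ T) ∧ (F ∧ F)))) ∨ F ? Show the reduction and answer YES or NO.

Answer: NO — after 2 steps the term is ((T ∧ T) ∨ ((T ∨ F) ∧ (T ∨ T))) ∨ (((F ∧ F) ∨ T) ∨ ((F ∨ T) ∧ (F ∧ F))), not yet normal

Derivation:
  start: ((((T ∧ T) ∧ (T ∧ T)) ∨ ((T ∨ F) ∧ (T ∨ T))) ∨ (((F ∧ F) ∨ T) ∨ ((F ∨ T) ∧ (F ∧ F)))) ∨ F
  [1] (((T ∧ T) ∧ (T ∧ T)) ∨ ((T ∨ F) ∧ (T ∨ T))) ∨ (((F ∧ F) ∨ T) ∨ ((F ∨ T) ∧ (F ∧ F)))
  [2] ((T ∧ T) ∨ ((T ∨ F) ∧ (T ∨ T))) ∨ (((F ∧ F) ∨ T) ∨ ((F ∨ T) ∧ (F ∧ F)))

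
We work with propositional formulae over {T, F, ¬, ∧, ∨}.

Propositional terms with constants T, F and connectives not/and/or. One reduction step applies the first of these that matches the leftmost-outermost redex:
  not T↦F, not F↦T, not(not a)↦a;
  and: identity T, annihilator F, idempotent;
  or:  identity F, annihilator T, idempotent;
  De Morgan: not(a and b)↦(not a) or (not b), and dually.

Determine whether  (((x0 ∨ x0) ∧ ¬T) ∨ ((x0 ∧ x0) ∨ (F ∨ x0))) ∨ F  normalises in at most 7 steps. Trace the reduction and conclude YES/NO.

  start: (((x0 ∨ x0) ∧ ¬T) ∨ ((x0 ∧ x0) ∨ (F ∨ x0))) ∨ F
  →1  ((x0 ∨ x0) ∧ ¬T) ∨ ((x0 ∧ x0) ∨ (F ∨ x0))
  →2  (x0 ∧ ¬T) ∨ ((x0 ∧ x0) ∨ (F ∨ x0))
  →3  (x0 ∧ F) ∨ ((x0 ∧ x0) ∨ (F ∨ x0))
  →4  F ∨ ((x0 ∧ x0) ∨ (F ∨ x0))
  →5  (x0 ∧ x0) ∨ (F ∨ x0)
  →6  x0 ∨ (F ∨ x0)
  →7  x0 ∨ x0

Answer: NO — after 7 steps the term is x0 ∨ x0, not yet normal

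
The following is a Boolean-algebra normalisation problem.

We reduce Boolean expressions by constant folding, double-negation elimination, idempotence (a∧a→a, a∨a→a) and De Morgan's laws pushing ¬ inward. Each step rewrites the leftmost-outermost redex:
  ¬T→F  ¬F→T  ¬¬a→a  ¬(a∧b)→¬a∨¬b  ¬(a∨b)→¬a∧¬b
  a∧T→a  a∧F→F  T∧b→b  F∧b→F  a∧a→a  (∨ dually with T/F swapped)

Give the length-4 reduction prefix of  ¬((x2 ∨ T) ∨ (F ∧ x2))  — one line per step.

Answer: after 4 steps: F ∧ ¬(F ∧ x2)

Working:
  start: ¬((x2 ∨ T) ∨ (F ∧ x2))
  →1  ¬(x2 ∨ T) ∧ ¬(F ∧ x2)
  →2  (¬x2 ∧ ¬T) ∧ ¬(F ∧ x2)
  →3  (¬x2 ∧ F) ∧ ¬(F ∧ x2)
  →4  F ∧ ¬(F ∧ x2)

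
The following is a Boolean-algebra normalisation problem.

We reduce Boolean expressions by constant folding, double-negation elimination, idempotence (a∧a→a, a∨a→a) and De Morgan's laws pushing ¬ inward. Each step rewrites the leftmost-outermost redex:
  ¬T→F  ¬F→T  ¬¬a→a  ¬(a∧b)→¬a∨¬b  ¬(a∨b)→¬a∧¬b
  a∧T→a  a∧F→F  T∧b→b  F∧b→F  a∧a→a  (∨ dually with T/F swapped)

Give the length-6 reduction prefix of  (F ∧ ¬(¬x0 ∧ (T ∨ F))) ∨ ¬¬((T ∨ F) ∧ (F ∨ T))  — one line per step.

Answer: after 6 steps: T

Derivation:
  start: (F ∧ ¬(¬x0 ∧ (T ∨ F))) ∨ ¬¬((T ∨ F) ∧ (F ∨ T))
  [1] F ∨ ¬¬((T ∨ F) ∧ (F ∨ T))
  [2] ¬¬((T ∨ F) ∧ (F ∨ T))
  [3] (T ∨ F) ∧ (F ∨ T)
  [4] T ∧ (F ∨ T)
  [5] F ∨ T
  [6] T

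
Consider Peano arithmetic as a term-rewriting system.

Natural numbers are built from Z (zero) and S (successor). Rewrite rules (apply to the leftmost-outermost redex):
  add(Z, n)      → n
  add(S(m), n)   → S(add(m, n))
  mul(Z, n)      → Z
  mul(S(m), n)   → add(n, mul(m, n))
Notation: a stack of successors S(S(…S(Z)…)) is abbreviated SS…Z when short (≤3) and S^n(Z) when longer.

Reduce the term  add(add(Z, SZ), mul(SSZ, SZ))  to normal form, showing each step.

  start: add(add(Z, SZ), mul(SSZ, SZ))
  [1] add(SZ, mul(SSZ, SZ))
  [2] S(add(Z, mul(SSZ, SZ)))
  [3] S(mul(SSZ, SZ))
  [4] S(add(SZ, mul(SZ, SZ)))
  [5] S(S(add(Z, mul(SZ, SZ))))
  [6] S(S(mul(SZ, SZ)))
  [7] S(S(add(SZ, mul(Z, SZ))))
  [8] S(S(S(add(Z, mul(Z, SZ)))))
  [9] S(S(S(mul(Z, SZ))))
  [10] SSSZ

Answer: normal form = SSSZ  (in 10 steps)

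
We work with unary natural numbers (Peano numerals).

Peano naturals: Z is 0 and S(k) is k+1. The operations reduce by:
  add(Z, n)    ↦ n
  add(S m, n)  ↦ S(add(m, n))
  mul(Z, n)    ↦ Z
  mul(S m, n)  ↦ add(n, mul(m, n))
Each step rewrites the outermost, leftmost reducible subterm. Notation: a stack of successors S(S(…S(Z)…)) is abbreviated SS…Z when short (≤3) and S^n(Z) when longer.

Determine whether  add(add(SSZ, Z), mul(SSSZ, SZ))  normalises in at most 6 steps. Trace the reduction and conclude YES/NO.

Answer: NO — after 6 steps the term is S(S(mul(SSSZ, SZ))), not yet normal

Reduction:
  start: add(add(SSZ, Z), mul(SSSZ, SZ))
  [1] add(S(add(SZ, Z)), mul(SSSZ, SZ))
  [2] S(add(add(SZ, Z), mul(SSSZ, SZ)))
  [3] S(add(S(add(Z, Z)), mul(SSSZ, SZ)))
  [4] S(S(add(add(Z, Z), mul(SSSZ, SZ))))
  [5] S(S(add(Z, mul(SSSZ, SZ))))
  [6] S(S(mul(SSSZ, SZ)))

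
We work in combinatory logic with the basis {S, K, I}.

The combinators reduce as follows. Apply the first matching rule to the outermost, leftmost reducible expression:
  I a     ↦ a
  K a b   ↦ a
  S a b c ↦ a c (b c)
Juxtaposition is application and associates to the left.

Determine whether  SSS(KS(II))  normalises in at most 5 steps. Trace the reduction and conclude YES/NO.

  start: SSS(KS(II))
  [1] S(KS(II))(S(KS(II)))
  [2] SS(S(KS(II)))
  [3] SS(SS)

Answer: YES — reaches normal form SS(SS) in 3 ≤ 5 steps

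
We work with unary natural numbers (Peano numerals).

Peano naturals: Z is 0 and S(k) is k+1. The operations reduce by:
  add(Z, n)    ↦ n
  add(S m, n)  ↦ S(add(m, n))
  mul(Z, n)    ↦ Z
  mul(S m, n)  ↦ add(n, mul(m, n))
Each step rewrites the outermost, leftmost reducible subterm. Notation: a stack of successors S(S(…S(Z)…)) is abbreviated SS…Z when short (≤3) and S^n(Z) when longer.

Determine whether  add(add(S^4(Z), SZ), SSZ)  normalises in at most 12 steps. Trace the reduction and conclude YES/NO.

Answer: YES — reaches normal form S^7(Z) in 11 ≤ 12 steps

Derivation:
  start: add(add(S^4(Z), SZ), SSZ)
  [1] add(S(add(SSSZ, SZ)), SSZ)
  [2] S(add(add(SSSZ, SZ), SSZ))
  [3] S(add(S(add(SSZ, SZ)), SSZ))
  [4] S(S(add(add(SSZ, SZ), SSZ)))
  [5] S(S(add(S(add(SZ, SZ)), SSZ)))
  [6] S(S(S(add(add(SZ, SZ), SSZ))))
  [7] S(S(S(add(S(add(Z, SZ)), SSZ))))
  [8] S(S(S(S(add(add(Z, SZ), SSZ)))))
  [9] S(S(S(S(add(SZ, SSZ)))))
  [10] S(S(S(S(S(add(Z, SSZ))))))
  [11] S^7(Z)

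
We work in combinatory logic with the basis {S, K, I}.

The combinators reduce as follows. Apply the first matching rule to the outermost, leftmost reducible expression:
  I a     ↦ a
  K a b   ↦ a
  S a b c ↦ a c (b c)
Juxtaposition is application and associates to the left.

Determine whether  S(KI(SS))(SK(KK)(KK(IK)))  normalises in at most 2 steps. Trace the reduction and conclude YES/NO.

Answer: NO — after 2 steps the term is SI(K(KK(IK))(KK(KK(IK)))), not yet normal

Derivation:
  start: S(KI(SS))(SK(KK)(KK(IK)))
  →1  SI(SK(KK)(KK(IK)))
  →2  SI(K(KK(IK))(KK(KK(IK))))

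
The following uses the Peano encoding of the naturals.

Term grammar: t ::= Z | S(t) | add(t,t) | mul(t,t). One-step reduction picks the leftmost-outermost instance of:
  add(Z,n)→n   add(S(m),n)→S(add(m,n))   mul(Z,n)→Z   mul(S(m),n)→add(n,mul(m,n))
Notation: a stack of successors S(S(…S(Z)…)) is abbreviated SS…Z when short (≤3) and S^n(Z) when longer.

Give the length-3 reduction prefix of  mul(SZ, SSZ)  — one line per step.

Answer: after 3 steps: S(S(add(Z, mul(Z, SSZ))))

Working:
  start: mul(SZ, SSZ)
  [1] add(SSZ, mul(Z, SSZ))
  [2] S(add(SZ, mul(Z, SSZ)))
  [3] S(S(add(Z, mul(Z, SSZ))))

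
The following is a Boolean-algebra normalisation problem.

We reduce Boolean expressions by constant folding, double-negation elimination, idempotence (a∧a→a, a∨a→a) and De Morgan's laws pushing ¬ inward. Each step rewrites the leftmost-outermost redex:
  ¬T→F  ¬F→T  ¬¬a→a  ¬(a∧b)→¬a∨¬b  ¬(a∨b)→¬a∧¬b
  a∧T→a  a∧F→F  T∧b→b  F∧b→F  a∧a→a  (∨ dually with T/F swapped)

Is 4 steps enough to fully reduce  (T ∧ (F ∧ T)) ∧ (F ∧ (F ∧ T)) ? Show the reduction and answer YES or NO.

Answer: YES — reaches normal form F in 3 ≤ 4 steps

Reduction:
  start: (T ∧ (F ∧ T)) ∧ (F ∧ (F ∧ T))
  step 1: (F ∧ T) ∧ (F ∧ (F ∧ T))
  step 2: F ∧ (F ∧ (F ∧ T))
  step 3: F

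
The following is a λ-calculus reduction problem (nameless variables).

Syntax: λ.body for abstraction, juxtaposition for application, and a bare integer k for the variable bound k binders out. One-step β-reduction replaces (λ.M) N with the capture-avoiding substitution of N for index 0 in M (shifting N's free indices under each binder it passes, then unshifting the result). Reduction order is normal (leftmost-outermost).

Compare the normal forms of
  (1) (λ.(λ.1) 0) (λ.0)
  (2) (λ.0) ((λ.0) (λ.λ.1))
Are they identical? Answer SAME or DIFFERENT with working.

Answer: DIFFERENT — A ⇓ λ.0, B ⇓ λ.λ.1

Reduction:
Term A:
  start: (λ.(λ.1) 0) (λ.0)
  [1] (λ.λ.0) (λ.0)
  [2] λ.0

Term B:
  start: (λ.0) ((λ.0) (λ.λ.1))
  [1] (λ.0) (λ.λ.1)
  [2] λ.λ.1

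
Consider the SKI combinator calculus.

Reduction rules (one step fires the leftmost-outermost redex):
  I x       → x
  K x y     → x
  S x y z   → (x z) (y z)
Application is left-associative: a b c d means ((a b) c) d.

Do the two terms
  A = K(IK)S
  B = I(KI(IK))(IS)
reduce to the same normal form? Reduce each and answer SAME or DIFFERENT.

Answer: DIFFERENT — A ⇓ K, B ⇓ S

Reduction:
Term A:
  start: K(IK)S
  →1  IK
  →2  K

Term B:
  start: I(KI(IK))(IS)
  →1  KI(IK)(IS)
  →2  I(IS)
  →3  IS
  →4  S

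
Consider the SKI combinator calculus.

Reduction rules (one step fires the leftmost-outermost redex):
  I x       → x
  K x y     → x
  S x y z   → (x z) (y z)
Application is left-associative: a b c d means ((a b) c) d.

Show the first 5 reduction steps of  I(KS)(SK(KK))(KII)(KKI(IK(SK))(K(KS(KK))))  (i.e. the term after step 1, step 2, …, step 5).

Answer: after 5 steps: SI(IK(SK))

Working:
  start: I(KS)(SK(KK))(KII)(KKI(IK(SK))(K(KS(KK))))
  step 1: KS(SK(KK))(KII)(KKI(IK(SK))(K(KS(KK))))
  step 2: S(KII)(KKI(IK(SK))(K(KS(KK))))
  step 3: SI(KKI(IK(SK))(K(KS(KK))))
  step 4: SI(K(IK(SK))(K(KS(KK))))
  step 5: SI(IK(SK))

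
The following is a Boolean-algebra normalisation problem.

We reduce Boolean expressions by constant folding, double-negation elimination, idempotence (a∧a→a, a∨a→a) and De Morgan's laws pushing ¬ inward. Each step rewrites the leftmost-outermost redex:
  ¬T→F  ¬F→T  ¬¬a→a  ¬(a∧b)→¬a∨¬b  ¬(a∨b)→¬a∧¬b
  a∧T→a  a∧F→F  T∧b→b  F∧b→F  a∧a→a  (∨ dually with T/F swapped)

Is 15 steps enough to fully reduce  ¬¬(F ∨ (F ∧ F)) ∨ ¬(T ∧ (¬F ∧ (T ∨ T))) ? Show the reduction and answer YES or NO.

  start: ¬¬(F ∨ (F ∧ F)) ∨ ¬(T ∧ (¬F ∧ (T ∨ T)))
  step 1: (F ∨ (F ∧ F)) ∨ ¬(T ∧ (¬F ∧ (T ∨ T)))
  step 2: (F ∧ F) ∨ ¬(T ∧ (¬F ∧ (T ∨ T)))
  step 3: F ∨ ¬(T ∧ (¬F ∧ (T ∨ T)))
  step 4: ¬(T ∧ (¬F ∧ (T ∨ T)))
  step 5: ¬T ∨ ¬(¬F ∧ (T ∨ T))
  step 6: F ∨ ¬(¬F ∧ (T ∨ T))
  step 7: ¬(¬F ∧ (T ∨ T))
  step 8: ¬¬F ∨ ¬(T ∨ T)
  step 9: F ∨ ¬(T ∨ T)
  step 10: ¬(T ∨ T)
  step 11: ¬T ∧ ¬T
  step 12: ¬T
  step 13: F

Answer: YES — reaches normal form F in 13 ≤ 15 steps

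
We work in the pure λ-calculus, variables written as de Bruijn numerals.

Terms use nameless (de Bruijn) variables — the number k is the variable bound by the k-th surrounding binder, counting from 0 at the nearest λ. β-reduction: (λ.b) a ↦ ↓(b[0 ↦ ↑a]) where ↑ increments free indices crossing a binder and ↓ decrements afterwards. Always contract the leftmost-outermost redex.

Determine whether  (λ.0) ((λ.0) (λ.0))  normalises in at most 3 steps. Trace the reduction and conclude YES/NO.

Answer: YES — reaches normal form λ.0 in 2 ≤ 3 steps

Reduction:
  start: (λ.0) ((λ.0) (λ.0))
  →1  (λ.0) (λ.0)
  →2  λ.0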